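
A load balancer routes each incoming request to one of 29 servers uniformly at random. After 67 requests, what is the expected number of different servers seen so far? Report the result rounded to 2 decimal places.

26.24

For each server, P(seen in 67 requests) = 1 - (28/29)^67 = 0.905.
By linearity of expectation, E[distinct seen] = 29·(1 - (28/29)^67) = 26.237.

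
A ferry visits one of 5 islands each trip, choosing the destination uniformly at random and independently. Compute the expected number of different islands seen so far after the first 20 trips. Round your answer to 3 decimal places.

4.942

For each island, P(seen in 20 trips) = 1 - (4/5)^20 = 0.9885.
By linearity of expectation, E[distinct seen] = 5·(1 - (4/5)^20) = 4.9424.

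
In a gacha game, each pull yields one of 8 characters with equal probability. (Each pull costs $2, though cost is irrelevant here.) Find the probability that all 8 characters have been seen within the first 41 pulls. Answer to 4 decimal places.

Let A_i be the event that character i is missing after 41 pulls. By inclusion–exclusion on the A_i,
P(all seen) = Σ_{j=0}^{8} (-1)^j C(8,j)((8-j)/8)^41
= 1.00000 - 0.03353 + 0.00021 - 0.00000 + 0.00000 - 0.00000 + 0.00000 - 0.00000 + 0.00000
= 0.96668.

0.9667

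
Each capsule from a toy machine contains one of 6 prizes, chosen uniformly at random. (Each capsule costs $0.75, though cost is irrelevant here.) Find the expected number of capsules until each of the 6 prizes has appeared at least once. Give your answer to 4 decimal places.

After k distinct prizes have appeared, the next capsule gives a new one with probability (6-k)/6, so the expected wait for the (k+1)-th is 6/(6-k).
E[T] = 6/6 + 6/5 + 6/4 + 6/3 + 6/2 + 6/1 = 6·H_{6}.
H_{6} = 2.45000, so E[T] = 14.70000.

14.7000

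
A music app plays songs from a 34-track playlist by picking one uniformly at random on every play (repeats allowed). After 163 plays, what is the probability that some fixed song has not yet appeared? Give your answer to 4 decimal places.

Each play misses the fixed song with probability (34-1)/34 = 33/34, independently.
P(still missing after 163) = (33/34)^163 = 0.00770.

0.0077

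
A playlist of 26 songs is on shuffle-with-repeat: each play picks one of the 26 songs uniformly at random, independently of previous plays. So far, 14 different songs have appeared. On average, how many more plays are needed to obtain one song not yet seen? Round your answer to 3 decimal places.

The number of plays until the next new song is geometric with success probability 12/26, so its mean is 26/12.
E = 26/12 = 2.1667.

2.167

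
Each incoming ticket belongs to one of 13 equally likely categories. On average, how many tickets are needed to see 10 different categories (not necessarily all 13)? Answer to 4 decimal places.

Going from k to k+1 distinct takes a geometric number of tickets with mean 13/(13-k).
Sum over k = 0,...,9: E = 13/13 + 13/12 + 13/11 + ... + 13/5 + 13/4 = 17.50841.

17.5084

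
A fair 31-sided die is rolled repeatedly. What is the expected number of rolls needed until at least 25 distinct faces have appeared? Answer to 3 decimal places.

48.895

Going from k to k+1 distinct takes a geometric number of rolls with mean 31/(31-k).
Sum over k = 0,...,24: E = 31/31 + 31/30 + 31/29 + ... + 31/8 + 31/7 = 48.8946.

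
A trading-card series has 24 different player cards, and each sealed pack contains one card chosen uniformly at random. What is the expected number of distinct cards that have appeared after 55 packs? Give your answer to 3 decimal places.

For each card, P(seen in 55 packs) = 1 - (23/24)^55 = 0.9037.
By linearity of expectation, E[distinct seen] = 24·(1 - (23/24)^55) = 21.6899.

21.690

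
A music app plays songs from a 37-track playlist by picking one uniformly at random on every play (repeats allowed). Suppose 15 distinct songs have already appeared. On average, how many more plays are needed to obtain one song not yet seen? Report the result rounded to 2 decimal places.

1.68

The number of plays until the next new song is geometric with success probability 22/37, so its mean is 37/22.
E = 37/22 = 1.682.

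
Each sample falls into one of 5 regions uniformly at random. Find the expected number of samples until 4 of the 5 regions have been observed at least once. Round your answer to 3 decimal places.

With k distinct regions already seen, the next new one arrives after an expected 5/(5-k) samples.
Sum over k = 0,...,3: E = 5/5 + 5/4 + 5/3 + 5/2 = 6.4167.

6.417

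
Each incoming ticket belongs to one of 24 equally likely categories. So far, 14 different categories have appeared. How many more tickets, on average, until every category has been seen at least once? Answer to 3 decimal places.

70.295

The wait to go from k to k+1 distinct categories is geometric with mean 24/(24-k).
Sum over k = 14,...,23: E = 24/10 + 24/9 + 24/8 + ... + 24/2 + 24/1 = 70.2952.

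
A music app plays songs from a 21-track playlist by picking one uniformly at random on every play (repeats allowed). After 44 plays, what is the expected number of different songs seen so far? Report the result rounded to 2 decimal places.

18.55

For each song, P(seen in 44 plays) = 1 - (20/21)^44 = 0.883.
By linearity of expectation, E[distinct seen] = 21·(1 - (20/21)^44) = 18.546.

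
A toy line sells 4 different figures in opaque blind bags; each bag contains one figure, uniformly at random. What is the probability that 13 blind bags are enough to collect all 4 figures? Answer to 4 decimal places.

By inclusion–exclusion over which figures are missing,
P(all seen) = Σ_{j=0}^{4} (-1)^j C(4,j)((4-j)/4)^13
= 1.00000 - 0.09503 + 0.00073 - 0.00000 + 0.00000
= 0.90570.

0.9057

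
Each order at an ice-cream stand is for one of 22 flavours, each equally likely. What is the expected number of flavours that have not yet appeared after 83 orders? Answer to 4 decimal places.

0.4630

For each flavour, P(unseen after 83) = (21/22)^83 = 0.02104.
By linearity of expectation, E[unseen] = 22·(21/22)^83 = 0.46296.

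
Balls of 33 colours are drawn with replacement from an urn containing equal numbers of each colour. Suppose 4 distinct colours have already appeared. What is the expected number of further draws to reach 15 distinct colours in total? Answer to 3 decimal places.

15.396

The wait to go from k to k+1 distinct colours is geometric with mean 33/(33-k).
Sum over k = 4,...,14: E = 33/29 + 33/28 + 33/27 + ... + 33/20 + 33/19 = 15.3960.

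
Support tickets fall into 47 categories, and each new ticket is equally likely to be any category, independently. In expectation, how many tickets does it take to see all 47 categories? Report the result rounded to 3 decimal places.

208.584

After k distinct categories have appeared, the next ticket gives a new one with probability (47-k)/47, so the expected wait for the (k+1)-th is 47/(47-k).
E[T] = 47/47 + 47/46 + 47/45 + ... + 47/2 + 47/1 = 47·H_{47}.
H_{47} = 4.4380, so E[T] = 208.5843.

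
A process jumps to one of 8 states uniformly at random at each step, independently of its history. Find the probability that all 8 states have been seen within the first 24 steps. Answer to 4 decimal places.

0.7028

By inclusion–exclusion over which states are missing,
P(all seen) = Σ_{j=0}^{8} (-1)^j C(8,j)((8-j)/8)^24
= 1.00000 - 0.32455 + 0.02809 - 0.00071 + 0.00000 - 0.00000 + 0.00000 - 0.00000 + 0.00000
= 0.70284.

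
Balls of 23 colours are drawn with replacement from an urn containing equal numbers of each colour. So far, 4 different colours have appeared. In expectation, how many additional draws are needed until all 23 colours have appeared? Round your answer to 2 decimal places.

The wait to go from k to k+1 distinct colours is geometric with mean 23/(23-k).
Sum over k = 4,...,22: E = 23/19 + 23/18 + 23/17 + ... + 23/2 + 23/1 = 81.598.

81.60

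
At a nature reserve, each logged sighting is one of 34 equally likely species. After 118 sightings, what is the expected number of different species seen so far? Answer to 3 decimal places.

For each species, P(seen in 118 sightings) = 1 - (33/34)^118 = 0.9705.
By linearity of expectation, E[distinct seen] = 34·(1 - (33/34)^118) = 32.9963.

32.996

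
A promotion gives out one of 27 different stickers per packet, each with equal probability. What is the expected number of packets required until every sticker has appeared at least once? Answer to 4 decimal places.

The wait to go from k to k+1 distinct stickers is geometric with mean 27/(27-k).
E[T] = 27/27 + 27/26 + 27/25 + ... + 27/2 + 27/1 = 27·H_{27}.
H_{27} = 3.89146, so E[T] = 105.06933.

105.0693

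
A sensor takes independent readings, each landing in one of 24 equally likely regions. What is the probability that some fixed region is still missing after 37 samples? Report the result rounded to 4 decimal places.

Each sample misses the fixed region with probability (24-1)/24 = 23/24, independently.
P(still missing after 37) = (23/24)^37 = 0.20707.

0.2071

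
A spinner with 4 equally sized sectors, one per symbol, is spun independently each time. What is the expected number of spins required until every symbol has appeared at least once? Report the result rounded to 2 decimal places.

8.33

Split into phases: going from k distinct to k+1 distinct takes on average 4/(4-k) spins.
E[T] = 4/4 + 4/3 + 4/2 + 4/1 = 4·H_{4}.
H_{4} = 2.083, so E[T] = 8.333.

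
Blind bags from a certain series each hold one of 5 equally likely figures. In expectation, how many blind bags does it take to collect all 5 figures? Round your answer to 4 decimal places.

The wait to go from k to k+1 distinct figures is geometric with mean 5/(5-k).
E[T] = 5/5 + 5/4 + 5/3 + 5/2 + 5/1 = 5·H_{5}.
H_{5} = 2.28333, so E[T] = 11.41667.

11.4167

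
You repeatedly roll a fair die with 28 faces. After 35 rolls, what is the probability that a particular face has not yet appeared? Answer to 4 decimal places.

0.2800

Each roll misses the fixed face with probability (28-1)/28 = 27/28, independently.
P(still missing after 35) = (27/28)^35 = 0.28003.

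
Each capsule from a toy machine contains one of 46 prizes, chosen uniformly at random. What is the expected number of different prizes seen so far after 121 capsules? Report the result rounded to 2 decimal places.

42.78

For each prize, P(seen in 121 capsules) = 1 - (45/46)^121 = 0.930.
By linearity of expectation, E[distinct seen] = 46·(1 - (45/46)^121) = 42.781.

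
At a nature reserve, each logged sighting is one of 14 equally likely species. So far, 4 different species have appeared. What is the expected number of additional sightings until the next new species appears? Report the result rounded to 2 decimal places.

Each sighting yields a new species with probability (14-4)/14 = 10/14, so the wait is geometric with mean 14/10.
E = 14/10 = 1.400.

1.40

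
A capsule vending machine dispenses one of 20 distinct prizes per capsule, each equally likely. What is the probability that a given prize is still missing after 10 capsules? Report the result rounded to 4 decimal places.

0.5987

On each capsule the fixed prize fails to appear with probability 19/20.
P(still missing after 10) = (19/20)^10 = 0.59874.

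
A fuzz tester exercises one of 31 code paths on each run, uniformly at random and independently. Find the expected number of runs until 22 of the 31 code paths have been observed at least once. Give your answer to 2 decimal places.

Going from k to k+1 distinct takes a geometric number of runs with mean 31/(31-k).
Sum over k = 0,...,21: E = 31/31 + 31/30 + 31/29 + ... + 31/11 + 31/10 = 37.147.

37.15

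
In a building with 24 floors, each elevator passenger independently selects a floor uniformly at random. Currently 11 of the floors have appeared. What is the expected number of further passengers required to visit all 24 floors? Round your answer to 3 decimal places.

From k distinct to k+1 distinct takes on average 24/(24-k) passengers.
Sum over k = 11,...,23: E = 24/13 + 24/12 + 24/11 + ... + 24/2 + 24/1 = 76.3232.

76.323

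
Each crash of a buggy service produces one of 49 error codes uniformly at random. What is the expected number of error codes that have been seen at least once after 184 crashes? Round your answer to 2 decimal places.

47.90

For each error code, P(seen in 184 crashes) = 1 - (48/49)^184 = 0.977.
By linearity of expectation, E[distinct seen] = 49·(1 - (48/49)^184) = 47.897.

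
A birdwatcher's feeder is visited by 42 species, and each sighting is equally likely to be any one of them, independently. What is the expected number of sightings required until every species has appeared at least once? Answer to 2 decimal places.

The wait to go from k to k+1 distinct species is geometric with mean 42/(42-k).
E[T] = 42/42 + 42/41 + 42/40 + ... + 42/2 + 42/1 = 42·H_{42}.
H_{42} = 4.327, so E[T] = 181.723.

181.72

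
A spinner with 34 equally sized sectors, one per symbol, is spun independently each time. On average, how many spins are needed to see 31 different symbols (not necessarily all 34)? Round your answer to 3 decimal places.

With k distinct symbols already seen, the next new one arrives after an expected 34/(34-k) spins.
Sum over k = 0,...,30: E = 34/34 + 34/33 + 34/32 + ... + 34/5 + 34/4 = 77.6858.

77.686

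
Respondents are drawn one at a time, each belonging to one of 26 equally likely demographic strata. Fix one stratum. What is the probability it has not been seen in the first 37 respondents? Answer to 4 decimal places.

On each respondent the fixed stratum fails to appear with probability 25/26.
P(still missing after 37) = (25/26)^37 = 0.23430.

0.2343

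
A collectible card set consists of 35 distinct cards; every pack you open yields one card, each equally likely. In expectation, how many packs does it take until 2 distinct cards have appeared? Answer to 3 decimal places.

Going from k to k+1 distinct takes a geometric number of packs with mean 35/(35-k).
Sum over k = 0,...,1: E = 35/35 + 35/34 = 2.0294.

2.029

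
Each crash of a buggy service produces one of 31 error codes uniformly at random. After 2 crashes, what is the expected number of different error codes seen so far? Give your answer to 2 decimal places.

For each error code, P(seen in 2 crashes) = 1 - (30/31)^2 = 0.063.
By linearity of expectation, E[distinct seen] = 31·(1 - (30/31)^2) = 1.968.

1.97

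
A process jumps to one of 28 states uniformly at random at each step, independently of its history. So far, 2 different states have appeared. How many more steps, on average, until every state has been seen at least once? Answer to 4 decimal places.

With k distinct states already seen, the next new one takes an expected 28/(28-k) steps.
Sum over k = 2,...,27: E = 28/26 + 28/25 + 28/24 + ... + 28/2 + 28/1 = 107.92375.

107.9238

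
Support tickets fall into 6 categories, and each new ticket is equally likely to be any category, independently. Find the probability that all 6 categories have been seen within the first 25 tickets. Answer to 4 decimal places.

0.9377

Let A_i be the event that category i is missing after 25 tickets. By inclusion–exclusion on the A_i,
P(all seen) = Σ_{j=0}^{6} (-1)^j C(6,j)((6-j)/6)^25
= 1.00000 - 0.06290 + 0.00059 - 0.00000 + 0.00000 - 0.00000 + 0.00000
= 0.93770.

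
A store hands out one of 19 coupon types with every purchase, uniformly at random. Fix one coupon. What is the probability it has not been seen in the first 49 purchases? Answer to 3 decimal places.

Each purchase misses the fixed coupon with probability (19-1)/19 = 18/19, independently.
P(still missing after 49) = (18/19)^49 = 0.0707.

0.071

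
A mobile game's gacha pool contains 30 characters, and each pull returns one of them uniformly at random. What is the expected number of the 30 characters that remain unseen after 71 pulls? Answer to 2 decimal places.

For each character, P(unseen after 71) = (29/30)^71 = 0.090.
By linearity of expectation, E[unseen] = 30·(29/30)^71 = 2.703.

2.70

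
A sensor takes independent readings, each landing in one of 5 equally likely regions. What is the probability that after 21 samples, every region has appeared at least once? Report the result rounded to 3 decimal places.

0.954

Let A_i be the event that region i is missing after 21 samples. By inclusion–exclusion on the A_i,
P(all seen) = Σ_{j=0}^{5} (-1)^j C(5,j)((5-j)/5)^21
= 1.0000 - 0.0461 + 0.0002 - 0.0000 + 0.0000 - 0.0000
= 0.9541.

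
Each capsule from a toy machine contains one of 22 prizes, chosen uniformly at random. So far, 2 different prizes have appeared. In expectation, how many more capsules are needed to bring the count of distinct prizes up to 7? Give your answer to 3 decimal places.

6.149

The wait to go from k to k+1 distinct prizes is geometric with mean 22/(22-k).
Sum over k = 2,...,6: E = 22/20 + 22/19 + 22/18 + 22/17 + 22/16 = 6.1492.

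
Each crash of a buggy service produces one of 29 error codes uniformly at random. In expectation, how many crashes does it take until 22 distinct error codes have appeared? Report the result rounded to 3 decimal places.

With k distinct error codes already seen, the next new one arrives after an expected 29/(29-k) crashes.
Sum over k = 0,...,21: E = 29/29 + 29/28 + 29/27 + ... + 29/9 + 29/8 = 39.6951.

39.695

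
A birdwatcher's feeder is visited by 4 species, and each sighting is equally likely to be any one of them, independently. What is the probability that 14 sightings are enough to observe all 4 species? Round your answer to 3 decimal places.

0.929

Let A_i be the event that species i is missing after 14 sightings. By inclusion–exclusion on the A_i,
P(all seen) = Σ_{j=0}^{4} (-1)^j C(4,j)((4-j)/4)^14
= 1.0000 - 0.0713 + 0.0004 - 0.0000 + 0.0000
= 0.9291.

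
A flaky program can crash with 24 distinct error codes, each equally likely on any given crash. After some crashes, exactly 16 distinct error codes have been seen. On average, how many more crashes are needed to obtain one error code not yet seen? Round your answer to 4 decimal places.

3.0000

The number of crashes until the next new error code is geometric with success probability 8/24, so its mean is 24/8.
E = 24/8 = 3.00000.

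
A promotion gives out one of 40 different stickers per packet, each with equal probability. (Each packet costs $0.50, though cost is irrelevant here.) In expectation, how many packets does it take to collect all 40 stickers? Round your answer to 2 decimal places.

After k distinct stickers have appeared, the next packet gives a new one with probability (40-k)/40, so the expected wait for the (k+1)-th is 40/(40-k).
E[T] = 40/40 + 40/39 + 40/38 + ... + 40/2 + 40/1 = 40·H_{40}.
H_{40} = 4.279, so E[T] = 171.142.

171.14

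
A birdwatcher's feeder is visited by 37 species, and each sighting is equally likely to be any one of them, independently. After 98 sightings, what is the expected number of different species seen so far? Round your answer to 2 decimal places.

For each species, P(seen in 98 sightings) = 1 - (36/37)^98 = 0.932.
By linearity of expectation, E[distinct seen] = 37·(1 - (36/37)^98) = 34.476.

34.48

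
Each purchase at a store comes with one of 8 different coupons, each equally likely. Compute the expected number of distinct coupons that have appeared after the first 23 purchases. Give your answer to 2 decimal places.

For each coupon, P(seen in 23 purchases) = 1 - (7/8)^23 = 0.954.
By linearity of expectation, E[distinct seen] = 8·(1 - (7/8)^23) = 7.629.

7.63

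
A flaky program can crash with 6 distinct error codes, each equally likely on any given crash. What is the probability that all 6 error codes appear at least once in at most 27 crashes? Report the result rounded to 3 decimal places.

Let A_i be the event that error code i is missing after 27 crashes. By inclusion–exclusion on the A_i,
P(all seen) = Σ_{j=0}^{6} (-1)^j C(6,j)((6-j)/6)^27
= 1.0000 - 0.0437 + 0.0003 - 0.0000 + 0.0000 - 0.0000 + 0.0000
= 0.9566.

0.957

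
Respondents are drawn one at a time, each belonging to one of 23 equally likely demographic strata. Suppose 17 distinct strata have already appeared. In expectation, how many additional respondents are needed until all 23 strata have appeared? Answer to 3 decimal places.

The wait to go from k to k+1 distinct strata is geometric with mean 23/(23-k).
Sum over k = 17,...,22: E = 23/6 + 23/5 + 23/4 + 23/3 + 23/2 + 23/1 = 56.3500.

56.350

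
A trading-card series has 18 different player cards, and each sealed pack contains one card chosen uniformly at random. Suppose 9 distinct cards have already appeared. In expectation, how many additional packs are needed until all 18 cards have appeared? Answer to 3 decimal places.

With k distinct cards already seen, the next new one takes an expected 18/(18-k) packs.
Sum over k = 9,...,17: E = 18/9 + 18/8 + 18/7 + ... + 18/2 + 18/1 = 50.9214.

50.921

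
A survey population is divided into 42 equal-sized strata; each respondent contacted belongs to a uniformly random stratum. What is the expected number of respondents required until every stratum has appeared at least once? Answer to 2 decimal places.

After k distinct strata have appeared, the next respondent gives a new one with probability (42-k)/42, so the expected wait for the (k+1)-th is 42/(42-k).
E[T] = 42/42 + 42/41 + 42/40 + ... + 42/2 + 42/1 = 42·H_{42}.
H_{42} = 4.327, so E[T] = 181.723.

181.72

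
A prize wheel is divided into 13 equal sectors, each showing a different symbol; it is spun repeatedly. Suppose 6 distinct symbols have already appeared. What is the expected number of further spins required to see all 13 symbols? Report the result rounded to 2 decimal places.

33.71

From k distinct to k+1 distinct takes on average 13/(13-k) spins.
Sum over k = 6,...,12: E = 13/7 + 13/6 + 13/5 + ... + 13/2 + 13/1 = 33.707.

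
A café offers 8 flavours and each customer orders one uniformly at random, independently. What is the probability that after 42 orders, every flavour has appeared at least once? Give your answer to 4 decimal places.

Let A_i be the event that flavour i is missing after 42 orders. By inclusion–exclusion on the A_i,
P(all seen) = Σ_{j=0}^{8} (-1)^j C(8,j)((8-j)/8)^42
= 1.00000 - 0.02934 + 0.00016 - 0.00000 + 0.00000 - 0.00000 + 0.00000 - 0.00000 + 0.00000
= 0.97082.

0.9708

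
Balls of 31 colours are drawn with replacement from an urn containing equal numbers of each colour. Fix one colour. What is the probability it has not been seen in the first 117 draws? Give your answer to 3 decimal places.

Each draw misses the fixed colour with probability (31-1)/31 = 30/31, independently.
P(still missing after 117) = (30/31)^117 = 0.0216.

0.022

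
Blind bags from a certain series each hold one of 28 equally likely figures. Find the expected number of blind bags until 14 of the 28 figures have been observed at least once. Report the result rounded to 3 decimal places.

Going from k to k+1 distinct takes a geometric number of blind bags with mean 28/(28-k).
Sum over k = 0,...,13: E = 28/28 + 28/27 + 28/26 + ... + 28/16 + 28/15 = 18.9170.

18.917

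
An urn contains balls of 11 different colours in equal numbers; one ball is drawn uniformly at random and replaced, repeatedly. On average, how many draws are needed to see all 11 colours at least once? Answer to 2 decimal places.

The wait to go from k to k+1 distinct colours is geometric with mean 11/(11-k).
E[T] = 11/11 + 11/10 + 11/9 + ... + 11/2 + 11/1 = 11·H_{11}.
H_{11} = 3.020, so E[T] = 33.219.

33.22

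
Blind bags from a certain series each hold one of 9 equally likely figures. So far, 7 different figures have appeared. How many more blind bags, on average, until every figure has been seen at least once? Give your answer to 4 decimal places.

13.5000

The wait to go from k to k+1 distinct figures is geometric with mean 9/(9-k).
Sum over k = 7,...,8: E = 9/2 + 9/1 = 13.50000.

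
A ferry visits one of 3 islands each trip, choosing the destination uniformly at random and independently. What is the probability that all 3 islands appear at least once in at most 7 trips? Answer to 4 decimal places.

By inclusion–exclusion over which islands are missing,
P(all seen) = Σ_{j=0}^{3} (-1)^j C(3,j)((3-j)/3)^7
= 1.00000 - 0.17558 + 0.00137 - 0.00000
= 0.82579.

0.8258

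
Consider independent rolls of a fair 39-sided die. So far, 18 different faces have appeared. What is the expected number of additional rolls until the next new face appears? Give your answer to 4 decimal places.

1.8571

The number of rolls until the next new face is geometric with success probability 21/39, so its mean is 39/21.
E = 39/21 = 1.85714.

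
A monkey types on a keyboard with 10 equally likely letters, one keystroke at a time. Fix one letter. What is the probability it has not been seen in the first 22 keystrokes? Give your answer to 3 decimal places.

0.098

Each keystroke misses the fixed letter with probability (10-1)/10 = 9/10, independently.
P(still missing after 22) = (9/10)^22 = 0.0985.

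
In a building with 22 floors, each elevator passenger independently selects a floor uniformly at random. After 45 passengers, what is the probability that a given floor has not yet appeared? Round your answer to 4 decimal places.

On each passenger the fixed floor fails to appear with probability 21/22.
P(still missing after 45) = (21/22)^45 = 0.12327.

0.1233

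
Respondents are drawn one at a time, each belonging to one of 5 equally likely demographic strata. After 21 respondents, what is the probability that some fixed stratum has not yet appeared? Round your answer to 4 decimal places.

Each respondent misses the fixed stratum with probability (5-1)/5 = 4/5, independently.
P(still missing after 21) = (4/5)^21 = 0.00922.

0.0092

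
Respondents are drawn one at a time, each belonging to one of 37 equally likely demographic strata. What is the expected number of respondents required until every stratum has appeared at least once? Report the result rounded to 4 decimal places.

155.4587

Split into phases: going from k distinct to k+1 distinct takes on average 37/(37-k) respondents.
E[T] = 37/37 + 37/36 + 37/35 + ... + 37/2 + 37/1 = 37·H_{37}.
H_{37} = 4.20159, so E[T] = 155.45869.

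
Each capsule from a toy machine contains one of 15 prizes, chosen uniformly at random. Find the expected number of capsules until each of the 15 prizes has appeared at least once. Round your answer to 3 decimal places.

The wait to go from k to k+1 distinct prizes is geometric with mean 15/(15-k).
E[T] = 15/15 + 15/14 + 15/13 + ... + 15/2 + 15/1 = 15·H_{15}.
H_{15} = 3.3182, so E[T] = 49.7734.

49.773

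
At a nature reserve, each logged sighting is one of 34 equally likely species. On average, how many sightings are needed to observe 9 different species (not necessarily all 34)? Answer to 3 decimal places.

10.277

Going from k to k+1 distinct takes a geometric number of sightings with mean 34/(34-k).
Sum over k = 0,...,8: E = 34/34 + 34/33 + 34/32 + ... + 34/27 + 34/26 = 10.2766.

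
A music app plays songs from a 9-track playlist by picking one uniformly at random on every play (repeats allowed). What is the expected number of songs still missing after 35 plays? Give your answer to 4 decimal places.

0.1458

For each song, P(unseen after 35) = (8/9)^35 = 0.01621.
By linearity of expectation, E[unseen] = 9·(8/9)^35 = 0.14585.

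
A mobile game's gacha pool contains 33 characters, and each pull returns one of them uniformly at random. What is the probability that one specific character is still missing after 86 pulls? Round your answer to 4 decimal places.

0.0709

Each pull misses the fixed character with probability (33-1)/33 = 32/33, independently.
P(still missing after 86) = (32/33)^86 = 0.07091.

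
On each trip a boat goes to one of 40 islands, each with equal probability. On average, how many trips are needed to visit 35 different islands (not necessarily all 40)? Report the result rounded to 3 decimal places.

Going from k to k+1 distinct takes a geometric number of trips with mean 40/(40-k).
Sum over k = 0,...,34: E = 40/40 + 40/39 + 40/38 + ... + 40/7 + 40/6 = 79.8084.

79.808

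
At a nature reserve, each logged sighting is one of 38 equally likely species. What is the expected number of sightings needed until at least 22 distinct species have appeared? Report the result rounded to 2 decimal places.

32.19

With k distinct species already seen, the next new one arrives after an expected 38/(38-k) sightings.
Sum over k = 0,...,21: E = 38/38 + 38/37 + 38/36 + ... + 38/18 + 38/17 = 32.193.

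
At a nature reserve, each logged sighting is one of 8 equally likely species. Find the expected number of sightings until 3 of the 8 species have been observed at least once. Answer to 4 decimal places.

With k distinct species already seen, the next new one arrives after an expected 8/(8-k) sightings.
Sum over k = 0,...,2: E = 8/8 + 8/7 + 8/6 = 3.47619.

3.4762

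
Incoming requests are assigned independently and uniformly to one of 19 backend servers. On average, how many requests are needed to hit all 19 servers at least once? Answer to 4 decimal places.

Split into phases: going from k distinct to k+1 distinct takes on average 19/(19-k) requests.
E[T] = 19/19 + 19/18 + 19/17 + ... + 19/2 + 19/1 = 19·H_{19}.
H_{19} = 3.54774, so E[T] = 67.40705.

67.4071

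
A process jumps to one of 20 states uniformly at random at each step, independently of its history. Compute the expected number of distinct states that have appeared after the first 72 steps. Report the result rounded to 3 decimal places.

19.502

For each state, P(seen in 72 steps) = 1 - (19/20)^72 = 0.9751.
By linearity of expectation, E[distinct seen] = 20·(1 - (19/20)^72) = 19.5021.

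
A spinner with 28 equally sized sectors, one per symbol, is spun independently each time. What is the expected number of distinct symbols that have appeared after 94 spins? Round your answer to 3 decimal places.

For each symbol, P(seen in 94 spins) = 1 - (27/28)^94 = 0.9672.
By linearity of expectation, E[distinct seen] = 28·(1 - (27/28)^94) = 27.0827.

27.083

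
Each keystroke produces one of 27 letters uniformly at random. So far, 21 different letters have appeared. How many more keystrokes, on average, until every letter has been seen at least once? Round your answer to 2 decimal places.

66.15

From k distinct to k+1 distinct takes on average 27/(27-k) keystrokes.
Sum over k = 21,...,26: E = 27/6 + 27/5 + 27/4 + 27/3 + 27/2 + 27/1 = 66.150.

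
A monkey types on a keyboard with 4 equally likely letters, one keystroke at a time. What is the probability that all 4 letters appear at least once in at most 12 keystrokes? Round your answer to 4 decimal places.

Let A_i be the event that letter i is missing after 12 keystrokes. By inclusion–exclusion on the A_i,
P(all seen) = Σ_{j=0}^{4} (-1)^j C(4,j)((4-j)/4)^12
= 1.00000 - 0.12671 + 0.00146 - 0.00000 + 0.00000
= 0.87476.

0.8748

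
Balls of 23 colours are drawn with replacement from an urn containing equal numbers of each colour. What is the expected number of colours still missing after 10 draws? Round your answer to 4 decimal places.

14.7461

For each colour, P(unseen after 10) = (22/23)^10 = 0.64113.
By linearity of expectation, E[unseen] = 23·(22/23)^10 = 14.74607.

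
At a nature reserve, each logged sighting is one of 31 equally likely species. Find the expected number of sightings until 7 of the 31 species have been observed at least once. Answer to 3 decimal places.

With k distinct species already seen, the next new one arrives after an expected 31/(31-k) sightings.
Sum over k = 0,...,6: E = 31/31 + 31/30 + 31/29 + ... + 31/26 + 31/25 = 7.7899.

7.790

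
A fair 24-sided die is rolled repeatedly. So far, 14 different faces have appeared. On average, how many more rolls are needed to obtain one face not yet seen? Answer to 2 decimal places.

The number of rolls until the next new face is geometric with success probability 10/24, so its mean is 24/10.
E = 24/10 = 2.400.

2.40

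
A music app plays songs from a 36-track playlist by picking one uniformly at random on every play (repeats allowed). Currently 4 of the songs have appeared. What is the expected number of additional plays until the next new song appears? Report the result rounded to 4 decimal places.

The number of plays until the next new song is geometric with success probability 32/36, so its mean is 36/32.
E = 36/32 = 1.12500.

1.1250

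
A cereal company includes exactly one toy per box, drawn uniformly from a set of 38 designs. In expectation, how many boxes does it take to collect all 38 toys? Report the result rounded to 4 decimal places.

The wait to go from k to k+1 distinct toys is geometric with mean 38/(38-k).
E[T] = 38/38 + 38/37 + 38/36 + ... + 38/2 + 38/1 = 38·H_{38}.
H_{38} = 4.22790, so E[T] = 160.66028.

160.6603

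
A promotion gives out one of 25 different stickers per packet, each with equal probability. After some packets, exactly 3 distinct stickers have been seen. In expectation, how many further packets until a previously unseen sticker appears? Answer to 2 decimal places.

1.14

The number of packets until the next new sticker is geometric with success probability 22/25, so its mean is 25/22.
E = 25/22 = 1.136.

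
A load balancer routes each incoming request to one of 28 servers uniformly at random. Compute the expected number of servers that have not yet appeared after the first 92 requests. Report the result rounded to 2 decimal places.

For each server, P(unseen after 92) = (27/28)^92 = 0.035.
By linearity of expectation, E[unseen] = 28·(27/28)^92 = 0.986.

0.99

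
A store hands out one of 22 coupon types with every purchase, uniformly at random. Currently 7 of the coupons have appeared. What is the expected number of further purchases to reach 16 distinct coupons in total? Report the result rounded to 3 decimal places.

19.101

With k distinct coupons already seen, the next new one takes an expected 22/(22-k) purchases.
Sum over k = 7,...,15: E = 22/15 + 22/14 + 22/13 + ... + 22/8 + 22/7 = 19.1010.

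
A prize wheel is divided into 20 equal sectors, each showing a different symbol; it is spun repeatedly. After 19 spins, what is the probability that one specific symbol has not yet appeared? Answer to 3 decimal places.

0.377

Each spin misses the fixed symbol with probability (20-1)/20 = 19/20, independently.
P(still missing after 19) = (19/20)^19 = 0.3774.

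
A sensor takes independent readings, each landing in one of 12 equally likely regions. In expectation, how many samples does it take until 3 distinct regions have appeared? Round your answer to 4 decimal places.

With k distinct regions already seen, the next new one arrives after an expected 12/(12-k) samples.
Sum over k = 0,...,2: E = 12/12 + 12/11 + 12/10 = 3.29091.

3.2909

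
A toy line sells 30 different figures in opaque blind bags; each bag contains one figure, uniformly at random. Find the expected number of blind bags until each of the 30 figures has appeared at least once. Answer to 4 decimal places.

119.8496

Split into phases: going from k distinct to k+1 distinct takes on average 30/(30-k) blind bags.
E[T] = 30/30 + 30/29 + 30/28 + ... + 30/2 + 30/1 = 30·H_{30}.
H_{30} = 3.99499, so E[T] = 119.84961.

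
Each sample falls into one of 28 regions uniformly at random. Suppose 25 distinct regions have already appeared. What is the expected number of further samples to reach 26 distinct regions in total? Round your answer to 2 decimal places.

From k distinct to k+1 distinct takes on average 28/(28-k) samples.
Only the k = 25 term is needed: E = 28/3 = 9.333.

9.33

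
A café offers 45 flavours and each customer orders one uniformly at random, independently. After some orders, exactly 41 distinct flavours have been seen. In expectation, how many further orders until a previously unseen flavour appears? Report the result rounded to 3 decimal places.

11.250

Each order yields a new flavour with probability (45-41)/45 = 4/45, so the wait is geometric with mean 45/4.
E = 45/4 = 11.2500.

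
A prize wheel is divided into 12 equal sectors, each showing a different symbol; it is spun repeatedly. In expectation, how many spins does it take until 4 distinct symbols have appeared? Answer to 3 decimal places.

4.624

Going from k to k+1 distinct takes a geometric number of spins with mean 12/(12-k).
Sum over k = 0,...,3: E = 12/12 + 12/11 + 12/10 + 12/9 = 4.6242.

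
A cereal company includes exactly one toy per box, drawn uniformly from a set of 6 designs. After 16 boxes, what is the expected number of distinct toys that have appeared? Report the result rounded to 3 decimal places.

For each toy, P(seen in 16 boxes) = 1 - (5/6)^16 = 0.9459.
By linearity of expectation, E[distinct seen] = 6·(1 - (5/6)^16) = 5.6755.

5.675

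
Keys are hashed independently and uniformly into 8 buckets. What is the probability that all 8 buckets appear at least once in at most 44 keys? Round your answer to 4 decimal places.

0.9776

Let A_i be the event that bucket i is missing after 44 keys. By inclusion–exclusion on the A_i,
P(all seen) = Σ_{j=0}^{8} (-1)^j C(8,j)((8-j)/8)^44
= 1.00000 - 0.02246 + 0.00009 - 0.00000 + 0.00000 - 0.00000 + 0.00000 - 0.00000 + 0.00000
= 0.97763.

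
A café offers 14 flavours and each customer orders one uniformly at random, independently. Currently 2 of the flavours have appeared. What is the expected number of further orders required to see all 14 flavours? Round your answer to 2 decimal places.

43.44

The wait to go from k to k+1 distinct flavours is geometric with mean 14/(14-k).
Sum over k = 2,...,13: E = 14/12 + 14/11 + 14/10 + ... + 14/2 + 14/1 = 43.445.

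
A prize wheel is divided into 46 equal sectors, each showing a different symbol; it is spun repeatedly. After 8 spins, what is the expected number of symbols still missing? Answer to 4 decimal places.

For each symbol, P(unseen after 8) = (45/46)^8 = 0.83876.
By linearity of expectation, E[unseen] = 46·(45/46)^8 = 38.58294.

38.5829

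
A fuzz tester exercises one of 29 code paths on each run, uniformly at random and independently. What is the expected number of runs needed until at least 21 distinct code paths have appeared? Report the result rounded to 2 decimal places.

36.07

Going from k to k+1 distinct takes a geometric number of runs with mean 29/(29-k).
Sum over k = 0,...,20: E = 29/29 + 29/28 + 29/27 + ... + 29/10 + 29/9 = 36.070.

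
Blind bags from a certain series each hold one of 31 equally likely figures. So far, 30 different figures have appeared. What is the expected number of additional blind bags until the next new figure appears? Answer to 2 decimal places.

The number of blind bags until the next new figure is geometric with success probability 1/31, so its mean is 31/1.
E = 31/1 = 31.000.

31.00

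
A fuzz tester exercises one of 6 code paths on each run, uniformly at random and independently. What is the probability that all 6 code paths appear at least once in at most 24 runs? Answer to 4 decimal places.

0.9254

Let A_i be the event that code path i is missing after 24 runs. By inclusion–exclusion on the A_i,
P(all seen) = Σ_{j=0}^{6} (-1)^j C(6,j)((6-j)/6)^24
= 1.00000 - 0.07547 + 0.00089 - 0.00000 + 0.00000 - 0.00000 + 0.00000
= 0.92542.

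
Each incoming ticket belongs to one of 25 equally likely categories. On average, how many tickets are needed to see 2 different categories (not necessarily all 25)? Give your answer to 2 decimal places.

2.04

Going from k to k+1 distinct takes a geometric number of tickets with mean 25/(25-k).
Sum over k = 0,...,1: E = 25/25 + 25/24 = 2.042.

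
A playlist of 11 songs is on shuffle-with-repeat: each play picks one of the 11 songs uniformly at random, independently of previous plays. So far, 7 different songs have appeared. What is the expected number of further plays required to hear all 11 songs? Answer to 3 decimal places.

22.917

From k distinct to k+1 distinct takes on average 11/(11-k) plays.
Sum over k = 7,...,10: E = 11/4 + 11/3 + 11/2 + 11/1 = 22.9167.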